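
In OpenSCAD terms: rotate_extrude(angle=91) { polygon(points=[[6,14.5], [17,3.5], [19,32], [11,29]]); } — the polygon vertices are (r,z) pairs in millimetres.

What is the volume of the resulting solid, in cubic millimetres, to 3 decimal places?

Profile (r,z), 4 vertices: (6,14.5) (17,3.5) (19,32) (11,29)
edge 0: (6,14.5)→(17,3.5)  cross = 6·3.5 − 17·14.5 = -225.5000; (r_i+r_j)·cross = 23·-225.5000 = -5186.5000
edge 1: (17,3.5)→(19,32)  cross = 17·32 − 19·3.5 = 477.5000; (r_i+r_j)·cross = 36·477.5000 = 17190.0000
edge 2: (19,32)→(11,29)  cross = 19·29 − 11·32 = 199.0000; (r_i+r_j)·cross = 30·199.0000 = 5970.0000
edge 3: (11,29)→(6,14.5)  cross = 11·14.5 − 6·29 = -14.5000; (r_i+r_j)·cross = 17·-14.5000 = -246.5000
Σcross = 436.5000 → A = |Σcross|/2 = 218.2500 mm²
Σ(r_i+r_j)·cross = 17727.0000 → first moment M = |Σ|/6 = 2954.5000
R_c = M/A = 2954.5000/218.2500 = 13.5372 mm
θ = 91° = 1.588250 rad
V = θ·R_c·A = 1.588250·13.5372·218.2500 = 4692.484 mm³

Volume = 4692.484 mm³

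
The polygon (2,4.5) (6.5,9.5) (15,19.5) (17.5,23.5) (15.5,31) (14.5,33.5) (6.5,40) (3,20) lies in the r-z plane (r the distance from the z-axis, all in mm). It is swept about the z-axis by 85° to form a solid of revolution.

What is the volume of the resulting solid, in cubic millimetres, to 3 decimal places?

Profile (r,z), 8 vertices: (2,4.5) (6.5,9.5) (15,19.5) (17.5,23.5) (15.5,31) (14.5,33.5) (6.5,40) (3,20)
edge 0: (2,4.5)→(6.5,9.5)  cross = 2·9.5 − 6.5·4.5 = -10.2500; (r_i+r_j)·cross = 8.5·-10.2500 = -87.1250
edge 1: (6.5,9.5)→(15,19.5)  cross = 6.5·19.5 − 15·9.5 = -15.7500; (r_i+r_j)·cross = 21.5·-15.7500 = -338.6250
edge 2: (15,19.5)→(17.5,23.5)  cross = 15·23.5 − 17.5·19.5 = 11.2500; (r_i+r_j)·cross = 32.5·11.2500 = 365.6250
edge 3: (17.5,23.5)→(15.5,31)  cross = 17.5·31 − 15.5·23.5 = 178.2500; (r_i+r_j)·cross = 33·178.2500 = 5882.2500
edge 4: (15.5,31)→(14.5,33.5)  cross = 15.5·33.5 − 14.5·31 = 69.7500; (r_i+r_j)·cross = 30·69.7500 = 2092.5000
edge 5: (14.5,33.5)→(6.5,40)  cross = 14.5·40 − 6.5·33.5 = 362.2500; (r_i+r_j)·cross = 21·362.2500 = 7607.2500
edge 6: (6.5,40)→(3,20)  cross = 6.5·20 − 3·40 = 10.0000; (r_i+r_j)·cross = 9.5·10.0000 = 95.0000
edge 7: (3,20)→(2,4.5)  cross = 3·4.5 − 2·20 = -26.5000; (r_i+r_j)·cross = 5·-26.5000 = -132.5000
Σcross = 579.0000 → A = |Σcross|/2 = 289.5000 mm²
Σ(r_i+r_j)·cross = 15484.3750 → first moment M = |Σ|/6 = 2580.7292
R_c = M/A = 2580.7292/289.5000 = 8.9144 mm
θ = 85° = 1.483530 rad
V = θ·R_c·A = 1.483530·8.9144·289.5000 = 3828.589 mm³

Volume = 3828.589 mm³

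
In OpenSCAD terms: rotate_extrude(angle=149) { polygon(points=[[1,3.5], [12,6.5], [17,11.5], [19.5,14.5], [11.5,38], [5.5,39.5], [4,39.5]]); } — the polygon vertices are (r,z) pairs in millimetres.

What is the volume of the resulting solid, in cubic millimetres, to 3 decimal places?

Profile (r,z), 7 vertices: (1,3.5) (12,6.5) (17,11.5) (19.5,14.5) (11.5,38) (5.5,39.5) (4,39.5)
edge 0: (1,3.5)→(12,6.5)  cross = 1·6.5 − 12·3.5 = -35.5000; (r_i+r_j)·cross = 13·-35.5000 = -461.5000
edge 1: (12,6.5)→(17,11.5)  cross = 12·11.5 − 17·6.5 = 27.5000; (r_i+r_j)·cross = 29·27.5000 = 797.5000
edge 2: (17,11.5)→(19.5,14.5)  cross = 17·14.5 − 19.5·11.5 = 22.2500; (r_i+r_j)·cross = 36.5·22.2500 = 812.1250
edge 3: (19.5,14.5)→(11.5,38)  cross = 19.5·38 − 11.5·14.5 = 574.2500; (r_i+r_j)·cross = 31·574.2500 = 17801.7500
edge 4: (11.5,38)→(5.5,39.5)  cross = 11.5·39.5 − 5.5·38 = 245.2500; (r_i+r_j)·cross = 17·245.2500 = 4169.2500
edge 5: (5.5,39.5)→(4,39.5)  cross = 5.5·39.5 − 4·39.5 = 59.2500; (r_i+r_j)·cross = 9.5·59.2500 = 562.8750
edge 6: (4,39.5)→(1,3.5)  cross = 4·3.5 − 1·39.5 = -25.5000; (r_i+r_j)·cross = 5·-25.5000 = -127.5000
Σcross = 867.5000 → A = |Σcross|/2 = 433.7500 mm²
Σ(r_i+r_j)·cross = 23554.5000 → first moment M = |Σ|/6 = 3925.7500
R_c = M/A = 3925.7500/433.7500 = 9.0507 mm
θ = 149° = 2.600541 rad
V = θ·R_c·A = 2.600541·9.0507·433.7500 = 10209.072 mm³

Volume = 10209.072 mm³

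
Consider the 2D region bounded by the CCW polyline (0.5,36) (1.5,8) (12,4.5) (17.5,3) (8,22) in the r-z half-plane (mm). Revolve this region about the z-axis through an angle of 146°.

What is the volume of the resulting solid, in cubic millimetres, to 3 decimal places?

Volume = 3819.723 mm³

Profile (r,z), 5 vertices: (0.5,36) (1.5,8) (12,4.5) (17.5,3) (8,22)
edge 0: (0.5,36)→(1.5,8)  cross = 0.5·8 − 1.5·36 = -50.0000; (r_i+r_j)·cross = 2·-50.0000 = -100.0000
edge 1: (1.5,8)→(12,4.5)  cross = 1.5·4.5 − 12·8 = -89.2500; (r_i+r_j)·cross = 13.5·-89.2500 = -1204.8750
edge 2: (12,4.5)→(17.5,3)  cross = 12·3 − 17.5·4.5 = -42.7500; (r_i+r_j)·cross = 29.5·-42.7500 = -1261.1250
edge 3: (17.5,3)→(8,22)  cross = 17.5·22 − 8·3 = 361.0000; (r_i+r_j)·cross = 25.5·361.0000 = 9205.5000
edge 4: (8,22)→(0.5,36)  cross = 8·36 − 0.5·22 = 277.0000; (r_i+r_j)·cross = 8.5·277.0000 = 2354.5000
Σcross = 456.0000 → A = |Σcross|/2 = 228.0000 mm²
Σ(r_i+r_j)·cross = 8994.0000 → first moment M = |Σ|/6 = 1499.0000
R_c = M/A = 1499.0000/228.0000 = 6.5746 mm
θ = 146° = 2.548181 rad
V = θ·R_c·A = 2.548181·6.5746·228.0000 = 3819.723 mm³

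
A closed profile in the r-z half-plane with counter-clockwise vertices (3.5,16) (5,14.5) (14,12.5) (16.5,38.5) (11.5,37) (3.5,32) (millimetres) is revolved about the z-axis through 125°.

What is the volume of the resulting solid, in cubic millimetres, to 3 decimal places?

Volume = 5495.333 mm³

Profile (r,z), 6 vertices: (3.5,16) (5,14.5) (14,12.5) (16.5,38.5) (11.5,37) (3.5,32)
edge 0: (3.5,16)→(5,14.5)  cross = 3.5·14.5 − 5·16 = -29.2500; (r_i+r_j)·cross = 8.5·-29.2500 = -248.6250
edge 1: (5,14.5)→(14,12.5)  cross = 5·12.5 − 14·14.5 = -140.5000; (r_i+r_j)·cross = 19·-140.5000 = -2669.5000
edge 2: (14,12.5)→(16.5,38.5)  cross = 14·38.5 − 16.5·12.5 = 332.7500; (r_i+r_j)·cross = 30.5·332.7500 = 10148.8750
edge 3: (16.5,38.5)→(11.5,37)  cross = 16.5·37 − 11.5·38.5 = 167.7500; (r_i+r_j)·cross = 28·167.7500 = 4697.0000
edge 4: (11.5,37)→(3.5,32)  cross = 11.5·32 − 3.5·37 = 238.5000; (r_i+r_j)·cross = 15·238.5000 = 3577.5000
edge 5: (3.5,32)→(3.5,16)  cross = 3.5·16 − 3.5·32 = -56.0000; (r_i+r_j)·cross = 7·-56.0000 = -392.0000
Σcross = 513.2500 → A = |Σcross|/2 = 256.6250 mm²
Σ(r_i+r_j)·cross = 15113.2500 → first moment M = |Σ|/6 = 2518.8750
R_c = M/A = 2518.8750/256.6250 = 9.8154 mm
θ = 125° = 2.181662 rad
V = θ·R_c·A = 2.181662·9.8154·256.6250 = 5495.333 mm³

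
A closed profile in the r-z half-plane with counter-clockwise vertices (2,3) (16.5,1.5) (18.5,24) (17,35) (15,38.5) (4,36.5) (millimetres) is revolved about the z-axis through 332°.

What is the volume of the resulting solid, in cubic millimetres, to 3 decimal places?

Profile (r,z), 6 vertices: (2,3) (16.5,1.5) (18.5,24) (17,35) (15,38.5) (4,36.5)
edge 0: (2,3)→(16.5,1.5)  cross = 2·1.5 − 16.5·3 = -46.5000; (r_i+r_j)·cross = 18.5·-46.5000 = -860.2500
edge 1: (16.5,1.5)→(18.5,24)  cross = 16.5·24 − 18.5·1.5 = 368.2500; (r_i+r_j)·cross = 35·368.2500 = 12888.7500
edge 2: (18.5,24)→(17,35)  cross = 18.5·35 − 17·24 = 239.5000; (r_i+r_j)·cross = 35.5·239.5000 = 8502.2500
edge 3: (17,35)→(15,38.5)  cross = 17·38.5 − 15·35 = 129.5000; (r_i+r_j)·cross = 32·129.5000 = 4144.0000
edge 4: (15,38.5)→(4,36.5)  cross = 15·36.5 − 4·38.5 = 393.5000; (r_i+r_j)·cross = 19·393.5000 = 7476.5000
edge 5: (4,36.5)→(2,3)  cross = 4·3 − 2·36.5 = -61.0000; (r_i+r_j)·cross = 6·-61.0000 = -366.0000
Σcross = 1023.2500 → A = |Σcross|/2 = 511.6250 mm²
Σ(r_i+r_j)·cross = 31785.2500 → first moment M = |Σ|/6 = 5297.5417
R_c = M/A = 5297.5417/511.6250 = 10.3543 mm
θ = 332° = 5.794493 rad
V = θ·R_c·A = 5.794493·10.3543·511.6250 = 30696.569 mm³

Volume = 30696.569 mm³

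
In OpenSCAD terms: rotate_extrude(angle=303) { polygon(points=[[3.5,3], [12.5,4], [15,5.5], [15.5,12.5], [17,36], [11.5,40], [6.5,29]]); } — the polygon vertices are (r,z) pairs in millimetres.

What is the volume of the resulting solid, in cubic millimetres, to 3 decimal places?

Profile (r,z), 7 vertices: (3.5,3) (12.5,4) (15,5.5) (15.5,12.5) (17,36) (11.5,40) (6.5,29)
edge 0: (3.5,3)→(12.5,4)  cross = 3.5·4 − 12.5·3 = -23.5000; (r_i+r_j)·cross = 16·-23.5000 = -376.0000
edge 1: (12.5,4)→(15,5.5)  cross = 12.5·5.5 − 15·4 = 8.7500; (r_i+r_j)·cross = 27.5·8.7500 = 240.6250
edge 2: (15,5.5)→(15.5,12.5)  cross = 15·12.5 − 15.5·5.5 = 102.2500; (r_i+r_j)·cross = 30.5·102.2500 = 3118.6250
edge 3: (15.5,12.5)→(17,36)  cross = 15.5·36 − 17·12.5 = 345.5000; (r_i+r_j)·cross = 32.5·345.5000 = 11228.7500
edge 4: (17,36)→(11.5,40)  cross = 17·40 − 11.5·36 = 266.0000; (r_i+r_j)·cross = 28.5·266.0000 = 7581.0000
edge 5: (11.5,40)→(6.5,29)  cross = 11.5·29 − 6.5·40 = 73.5000; (r_i+r_j)·cross = 18·73.5000 = 1323.0000
edge 6: (6.5,29)→(3.5,3)  cross = 6.5·3 − 3.5·29 = -82.0000; (r_i+r_j)·cross = 10·-82.0000 = -820.0000
Σcross = 690.5000 → A = |Σcross|/2 = 345.2500 mm²
Σ(r_i+r_j)·cross = 22296.0000 → first moment M = |Σ|/6 = 3716.0000
R_c = M/A = 3716.0000/345.2500 = 10.7632 mm
θ = 303° = 5.288348 rad
V = θ·R_c·A = 5.288348·10.7632·345.2500 = 19651.500 mm³

Volume = 19651.500 mm³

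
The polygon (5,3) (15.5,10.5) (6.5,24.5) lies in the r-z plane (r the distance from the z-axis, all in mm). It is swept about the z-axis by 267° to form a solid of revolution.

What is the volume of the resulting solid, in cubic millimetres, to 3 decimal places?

Profile (r,z), 3 vertices: (5,3) (15.5,10.5) (6.5,24.5)
edge 0: (5,3)→(15.5,10.5)  cross = 5·10.5 − 15.5·3 = 6.0000; (r_i+r_j)·cross = 20.5·6.0000 = 123.0000
edge 1: (15.5,10.5)→(6.5,24.5)  cross = 15.5·24.5 − 6.5·10.5 = 311.5000; (r_i+r_j)·cross = 22·311.5000 = 6853.0000
edge 2: (6.5,24.5)→(5,3)  cross = 6.5·3 − 5·24.5 = -103.0000; (r_i+r_j)·cross = 11.5·-103.0000 = -1184.5000
Σcross = 214.5000 → A = |Σcross|/2 = 107.2500 mm²
Σ(r_i+r_j)·cross = 5791.5000 → first moment M = |Σ|/6 = 965.2500
R_c = M/A = 965.2500/107.2500 = 9.0000 mm
θ = 267° = 4.660029 rad
V = θ·R_c·A = 4.660029·9.0000·107.2500 = 4498.093 mm³

Volume = 4498.093 mm³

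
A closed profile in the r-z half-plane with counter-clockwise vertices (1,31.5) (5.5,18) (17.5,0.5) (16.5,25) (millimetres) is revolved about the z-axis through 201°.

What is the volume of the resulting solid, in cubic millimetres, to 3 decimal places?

Profile (r,z), 4 vertices: (1,31.5) (5.5,18) (17.5,0.5) (16.5,25)
edge 0: (1,31.5)→(5.5,18)  cross = 1·18 − 5.5·31.5 = -155.2500; (r_i+r_j)·cross = 6.5·-155.2500 = -1009.1250
edge 1: (5.5,18)→(17.5,0.5)  cross = 5.5·0.5 − 17.5·18 = -312.2500; (r_i+r_j)·cross = 23·-312.2500 = -7181.7500
edge 2: (17.5,0.5)→(16.5,25)  cross = 17.5·25 − 16.5·0.5 = 429.2500; (r_i+r_j)·cross = 34·429.2500 = 14594.5000
edge 3: (16.5,25)→(1,31.5)  cross = 16.5·31.5 − 1·25 = 494.7500; (r_i+r_j)·cross = 17.5·494.7500 = 8658.1250
Σcross = 456.5000 → A = |Σcross|/2 = 228.2500 mm²
Σ(r_i+r_j)·cross = 15061.7500 → first moment M = |Σ|/6 = 2510.2917
R_c = M/A = 2510.2917/228.2500 = 10.9980 mm
θ = 201° = 3.508112 rad
V = θ·R_c·A = 3.508112·10.9980·228.2500 = 8806.384 mm³

Volume = 8806.384 mm³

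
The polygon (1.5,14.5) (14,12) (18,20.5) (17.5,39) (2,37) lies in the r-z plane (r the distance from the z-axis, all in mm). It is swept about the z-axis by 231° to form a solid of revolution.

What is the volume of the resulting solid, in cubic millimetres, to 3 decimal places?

Volume = 15187.706 mm³

Profile (r,z), 5 vertices: (1.5,14.5) (14,12) (18,20.5) (17.5,39) (2,37)
edge 0: (1.5,14.5)→(14,12)  cross = 1.5·12 − 14·14.5 = -185.0000; (r_i+r_j)·cross = 15.5·-185.0000 = -2867.5000
edge 1: (14,12)→(18,20.5)  cross = 14·20.5 − 18·12 = 71.0000; (r_i+r_j)·cross = 32·71.0000 = 2272.0000
edge 2: (18,20.5)→(17.5,39)  cross = 18·39 − 17.5·20.5 = 343.2500; (r_i+r_j)·cross = 35.5·343.2500 = 12185.3750
edge 3: (17.5,39)→(2,37)  cross = 17.5·37 − 2·39 = 569.5000; (r_i+r_j)·cross = 19.5·569.5000 = 11105.2500
edge 4: (2,37)→(1.5,14.5)  cross = 2·14.5 − 1.5·37 = -26.5000; (r_i+r_j)·cross = 3.5·-26.5000 = -92.7500
Σcross = 772.2500 → A = |Σcross|/2 = 386.1250 mm²
Σ(r_i+r_j)·cross = 22602.3750 → first moment M = |Σ|/6 = 3767.0625
R_c = M/A = 3767.0625/386.1250 = 9.7561 mm
θ = 231° = 4.031711 rad
V = θ·R_c·A = 4.031711·9.7561·386.1250 = 15187.706 mm³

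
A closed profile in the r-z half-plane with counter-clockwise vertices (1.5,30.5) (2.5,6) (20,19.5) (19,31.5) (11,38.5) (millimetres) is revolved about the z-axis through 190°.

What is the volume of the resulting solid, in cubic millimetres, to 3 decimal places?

Profile (r,z), 5 vertices: (1.5,30.5) (2.5,6) (20,19.5) (19,31.5) (11,38.5)
edge 0: (1.5,30.5)→(2.5,6)  cross = 1.5·6 − 2.5·30.5 = -67.2500; (r_i+r_j)·cross = 4·-67.2500 = -269.0000
edge 1: (2.5,6)→(20,19.5)  cross = 2.5·19.5 − 20·6 = -71.2500; (r_i+r_j)·cross = 22.5·-71.2500 = -1603.1250
edge 2: (20,19.5)→(19,31.5)  cross = 20·31.5 − 19·19.5 = 259.5000; (r_i+r_j)·cross = 39·259.5000 = 10120.5000
edge 3: (19,31.5)→(11,38.5)  cross = 19·38.5 − 11·31.5 = 385.0000; (r_i+r_j)·cross = 30·385.0000 = 11550.0000
edge 4: (11,38.5)→(1.5,30.5)  cross = 11·30.5 − 1.5·38.5 = 277.7500; (r_i+r_j)·cross = 12.5·277.7500 = 3471.8750
Σcross = 783.7500 → A = |Σcross|/2 = 391.8750 mm²
Σ(r_i+r_j)·cross = 23270.2500 → first moment M = |Σ|/6 = 3878.3750
R_c = M/A = 3878.3750/391.8750 = 9.8970 mm
θ = 190° = 3.316126 rad
V = θ·R_c·A = 3.316126·9.8970·391.8750 = 12861.179 mm³

Volume = 12861.179 mm³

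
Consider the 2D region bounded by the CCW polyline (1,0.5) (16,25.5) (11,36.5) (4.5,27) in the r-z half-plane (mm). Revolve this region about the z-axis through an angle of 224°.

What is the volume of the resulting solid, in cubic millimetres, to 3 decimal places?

Profile (r,z), 4 vertices: (1,0.5) (16,25.5) (11,36.5) (4.5,27)
edge 0: (1,0.5)→(16,25.5)  cross = 1·25.5 − 16·0.5 = 17.5000; (r_i+r_j)·cross = 17·17.5000 = 297.5000
edge 1: (16,25.5)→(11,36.5)  cross = 16·36.5 − 11·25.5 = 303.5000; (r_i+r_j)·cross = 27·303.5000 = 8194.5000
edge 2: (11,36.5)→(4.5,27)  cross = 11·27 − 4.5·36.5 = 132.7500; (r_i+r_j)·cross = 15.5·132.7500 = 2057.6250
edge 3: (4.5,27)→(1,0.5)  cross = 4.5·0.5 − 1·27 = -24.7500; (r_i+r_j)·cross = 5.5·-24.7500 = -136.1250
Σcross = 429.0000 → A = |Σcross|/2 = 214.5000 mm²
Σ(r_i+r_j)·cross = 10413.5000 → first moment M = |Σ|/6 = 1735.5833
R_c = M/A = 1735.5833/214.5000 = 8.0913 mm
θ = 224° = 3.909538 rad
V = θ·R_c·A = 3.909538·8.0913·214.5000 = 6785.328 mm³

Volume = 6785.328 mm³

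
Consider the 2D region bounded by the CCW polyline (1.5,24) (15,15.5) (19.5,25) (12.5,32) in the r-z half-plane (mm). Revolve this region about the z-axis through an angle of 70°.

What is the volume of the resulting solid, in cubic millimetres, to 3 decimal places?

Profile (r,z), 4 vertices: (1.5,24) (15,15.5) (19.5,25) (12.5,32)
edge 0: (1.5,24)→(15,15.5)  cross = 1.5·15.5 − 15·24 = -336.7500; (r_i+r_j)·cross = 16.5·-336.7500 = -5556.3750
edge 1: (15,15.5)→(19.5,25)  cross = 15·25 − 19.5·15.5 = 72.7500; (r_i+r_j)·cross = 34.5·72.7500 = 2509.8750
edge 2: (19.5,25)→(12.5,32)  cross = 19.5·32 − 12.5·25 = 311.5000; (r_i+r_j)·cross = 32·311.5000 = 9968.0000
edge 3: (12.5,32)→(1.5,24)  cross = 12.5·24 − 1.5·32 = 252.0000; (r_i+r_j)·cross = 14·252.0000 = 3528.0000
Σcross = 299.5000 → A = |Σcross|/2 = 149.7500 mm²
Σ(r_i+r_j)·cross = 10449.5000 → first moment M = |Σ|/6 = 1741.5833
R_c = M/A = 1741.5833/149.7500 = 11.6299 mm
θ = 70° = 1.221730 rad
V = θ·R_c·A = 1.221730·11.6299·149.7500 = 2127.745 mm³

Volume = 2127.745 mm³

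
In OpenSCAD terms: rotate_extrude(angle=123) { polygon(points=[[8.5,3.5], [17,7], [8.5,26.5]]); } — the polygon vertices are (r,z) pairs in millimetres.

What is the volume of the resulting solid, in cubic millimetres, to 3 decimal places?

Profile (r,z), 3 vertices: (8.5,3.5) (17,7) (8.5,26.5)
edge 0: (8.5,3.5)→(17,7)  cross = 8.5·7 − 17·3.5 = 0.0000; (r_i+r_j)·cross = 25.5·0.0000 = 0.0000
edge 1: (17,7)→(8.5,26.5)  cross = 17·26.5 − 8.5·7 = 391.0000; (r_i+r_j)·cross = 25.5·391.0000 = 9970.5000
edge 2: (8.5,26.5)→(8.5,3.5)  cross = 8.5·3.5 − 8.5·26.5 = -195.5000; (r_i+r_j)·cross = 17·-195.5000 = -3323.5000
Σcross = 195.5000 → A = |Σcross|/2 = 97.7500 mm²
Σ(r_i+r_j)·cross = 6647.0000 → first moment M = |Σ|/6 = 1107.8333
R_c = M/A = 1107.8333/97.7500 = 11.3333 mm
θ = 123° = 2.146755 rad
V = θ·R_c·A = 2.146755·11.3333·97.7500 = 2378.247 mm³

Volume = 2378.247 mm³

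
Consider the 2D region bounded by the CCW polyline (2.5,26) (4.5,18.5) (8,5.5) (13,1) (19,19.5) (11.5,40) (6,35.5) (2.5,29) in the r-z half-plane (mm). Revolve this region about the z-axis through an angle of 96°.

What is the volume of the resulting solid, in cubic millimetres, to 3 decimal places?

Profile (r,z), 8 vertices: (2.5,26) (4.5,18.5) (8,5.5) (13,1) (19,19.5) (11.5,40) (6,35.5) (2.5,29)
edge 0: (2.5,26)→(4.5,18.5)  cross = 2.5·18.5 − 4.5·26 = -70.7500; (r_i+r_j)·cross = 7·-70.7500 = -495.2500
edge 1: (4.5,18.5)→(8,5.5)  cross = 4.5·5.5 − 8·18.5 = -123.2500; (r_i+r_j)·cross = 12.5·-123.2500 = -1540.6250
edge 2: (8,5.5)→(13,1)  cross = 8·1 − 13·5.5 = -63.5000; (r_i+r_j)·cross = 21·-63.5000 = -1333.5000
edge 3: (13,1)→(19,19.5)  cross = 13·19.5 − 19·1 = 234.5000; (r_i+r_j)·cross = 32·234.5000 = 7504.0000
edge 4: (19,19.5)→(11.5,40)  cross = 19·40 − 11.5·19.5 = 535.7500; (r_i+r_j)·cross = 30.5·535.7500 = 16340.3750
edge 5: (11.5,40)→(6,35.5)  cross = 11.5·35.5 − 6·40 = 168.2500; (r_i+r_j)·cross = 17.5·168.2500 = 2944.3750
edge 6: (6,35.5)→(2.5,29)  cross = 6·29 − 2.5·35.5 = 85.2500; (r_i+r_j)·cross = 8.5·85.2500 = 724.6250
edge 7: (2.5,29)→(2.5,26)  cross = 2.5·26 − 2.5·29 = -7.5000; (r_i+r_j)·cross = 5·-7.5000 = -37.5000
Σcross = 758.7500 → A = |Σcross|/2 = 379.3750 mm²
Σ(r_i+r_j)·cross = 24106.5000 → first moment M = |Σ|/6 = 4017.7500
R_c = M/A = 4017.7500/379.3750 = 10.5904 mm
θ = 96° = 1.675516 rad
V = θ·R_c·A = 1.675516·10.5904·379.3750 = 6731.805 mm³

Volume = 6731.805 mm³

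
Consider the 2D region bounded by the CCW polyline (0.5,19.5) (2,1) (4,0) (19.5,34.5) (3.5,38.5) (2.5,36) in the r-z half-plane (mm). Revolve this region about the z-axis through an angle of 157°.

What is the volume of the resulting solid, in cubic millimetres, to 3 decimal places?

Volume = 8167.296 mm³

Profile (r,z), 6 vertices: (0.5,19.5) (2,1) (4,0) (19.5,34.5) (3.5,38.5) (2.5,36)
edge 0: (0.5,19.5)→(2,1)  cross = 0.5·1 − 2·19.5 = -38.5000; (r_i+r_j)·cross = 2.5·-38.5000 = -96.2500
edge 1: (2,1)→(4,0)  cross = 2·0 − 4·1 = -4.0000; (r_i+r_j)·cross = 6·-4.0000 = -24.0000
edge 2: (4,0)→(19.5,34.5)  cross = 4·34.5 − 19.5·0 = 138.0000; (r_i+r_j)·cross = 23.5·138.0000 = 3243.0000
edge 3: (19.5,34.5)→(3.5,38.5)  cross = 19.5·38.5 − 3.5·34.5 = 630.0000; (r_i+r_j)·cross = 23·630.0000 = 14490.0000
edge 4: (3.5,38.5)→(2.5,36)  cross = 3.5·36 − 2.5·38.5 = 29.7500; (r_i+r_j)·cross = 6·29.7500 = 178.5000
edge 5: (2.5,36)→(0.5,19.5)  cross = 2.5·19.5 − 0.5·36 = 30.7500; (r_i+r_j)·cross = 3·30.7500 = 92.2500
Σcross = 786.0000 → A = |Σcross|/2 = 393.0000 mm²
Σ(r_i+r_j)·cross = 17883.5000 → first moment M = |Σ|/6 = 2980.5833
R_c = M/A = 2980.5833/393.0000 = 7.5842 mm
θ = 157° = 2.740167 rad
V = θ·R_c·A = 2.740167·7.5842·393.0000 = 8167.296 mm³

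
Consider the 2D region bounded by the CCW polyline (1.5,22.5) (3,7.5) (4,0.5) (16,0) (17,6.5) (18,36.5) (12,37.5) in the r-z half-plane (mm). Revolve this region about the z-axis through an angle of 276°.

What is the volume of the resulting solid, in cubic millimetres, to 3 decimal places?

Profile (r,z), 7 vertices: (1.5,22.5) (3,7.5) (4,0.5) (16,0) (17,6.5) (18,36.5) (12,37.5)
edge 0: (1.5,22.5)→(3,7.5)  cross = 1.5·7.5 − 3·22.5 = -56.2500; (r_i+r_j)·cross = 4.5·-56.2500 = -253.1250
edge 1: (3,7.5)→(4,0.5)  cross = 3·0.5 − 4·7.5 = -28.5000; (r_i+r_j)·cross = 7·-28.5000 = -199.5000
edge 2: (4,0.5)→(16,0)  cross = 4·0 − 16·0.5 = -8.0000; (r_i+r_j)·cross = 20·-8.0000 = -160.0000
edge 3: (16,0)→(17,6.5)  cross = 16·6.5 − 17·0 = 104.0000; (r_i+r_j)·cross = 33·104.0000 = 3432.0000
edge 4: (17,6.5)→(18,36.5)  cross = 17·36.5 − 18·6.5 = 503.5000; (r_i+r_j)·cross = 35·503.5000 = 17622.5000
edge 5: (18,36.5)→(12,37.5)  cross = 18·37.5 − 12·36.5 = 237.0000; (r_i+r_j)·cross = 30·237.0000 = 7110.0000
edge 6: (12,37.5)→(1.5,22.5)  cross = 12·22.5 − 1.5·37.5 = 213.7500; (r_i+r_j)·cross = 13.5·213.7500 = 2885.6250
Σcross = 965.5000 → A = |Σcross|/2 = 482.7500 mm²
Σ(r_i+r_j)·cross = 30437.5000 → first moment M = |Σ|/6 = 5072.9167
R_c = M/A = 5072.9167/482.7500 = 10.5084 mm
θ = 276° = 4.817109 rad
V = θ·R_c·A = 4.817109·10.5084·482.7500 = 24436.791 mm³

Volume = 24436.791 mm³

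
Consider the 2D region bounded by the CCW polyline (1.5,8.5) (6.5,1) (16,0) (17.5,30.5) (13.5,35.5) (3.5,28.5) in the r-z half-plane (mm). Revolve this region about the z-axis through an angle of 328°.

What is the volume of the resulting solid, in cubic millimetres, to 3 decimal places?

Volume = 25203.858 mm³

Profile (r,z), 6 vertices: (1.5,8.5) (6.5,1) (16,0) (17.5,30.5) (13.5,35.5) (3.5,28.5)
edge 0: (1.5,8.5)→(6.5,1)  cross = 1.5·1 − 6.5·8.5 = -53.7500; (r_i+r_j)·cross = 8·-53.7500 = -430.0000
edge 1: (6.5,1)→(16,0)  cross = 6.5·0 − 16·1 = -16.0000; (r_i+r_j)·cross = 22.5·-16.0000 = -360.0000
edge 2: (16,0)→(17.5,30.5)  cross = 16·30.5 − 17.5·0 = 488.0000; (r_i+r_j)·cross = 33.5·488.0000 = 16348.0000
edge 3: (17.5,30.5)→(13.5,35.5)  cross = 17.5·35.5 − 13.5·30.5 = 209.5000; (r_i+r_j)·cross = 31·209.5000 = 6494.5000
edge 4: (13.5,35.5)→(3.5,28.5)  cross = 13.5·28.5 − 3.5·35.5 = 260.5000; (r_i+r_j)·cross = 17·260.5000 = 4428.5000
edge 5: (3.5,28.5)→(1.5,8.5)  cross = 3.5·8.5 − 1.5·28.5 = -13.0000; (r_i+r_j)·cross = 5·-13.0000 = -65.0000
Σcross = 875.2500 → A = |Σcross|/2 = 437.6250 mm²
Σ(r_i+r_j)·cross = 26416.0000 → first moment M = |Σ|/6 = 4402.6667
R_c = M/A = 4402.6667/437.6250 = 10.0604 mm
θ = 328° = 5.724680 rad
V = θ·R_c·A = 5.724680·10.0604·437.6250 = 25203.858 mm³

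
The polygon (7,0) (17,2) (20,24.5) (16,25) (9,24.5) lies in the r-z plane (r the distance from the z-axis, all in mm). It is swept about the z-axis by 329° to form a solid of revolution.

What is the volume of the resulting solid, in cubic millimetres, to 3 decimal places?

Volume = 18743.758 mm³

Profile (r,z), 5 vertices: (7,0) (17,2) (20,24.5) (16,25) (9,24.5)
edge 0: (7,0)→(17,2)  cross = 7·2 − 17·0 = 14.0000; (r_i+r_j)·cross = 24·14.0000 = 336.0000
edge 1: (17,2)→(20,24.5)  cross = 17·24.5 − 20·2 = 376.5000; (r_i+r_j)·cross = 37·376.5000 = 13930.5000
edge 2: (20,24.5)→(16,25)  cross = 20·25 − 16·24.5 = 108.0000; (r_i+r_j)·cross = 36·108.0000 = 3888.0000
edge 3: (16,25)→(9,24.5)  cross = 16·24.5 − 9·25 = 167.0000; (r_i+r_j)·cross = 25·167.0000 = 4175.0000
edge 4: (9,24.5)→(7,0)  cross = 9·0 − 7·24.5 = -171.5000; (r_i+r_j)·cross = 16·-171.5000 = -2744.0000
Σcross = 494.0000 → A = |Σcross|/2 = 247.0000 mm²
Σ(r_i+r_j)·cross = 19585.5000 → first moment M = |Σ|/6 = 3264.2500
R_c = M/A = 3264.2500/247.0000 = 13.2156 mm
θ = 329° = 5.742133 rad
V = θ·R_c·A = 5.742133·13.2156·247.0000 = 18743.758 mm³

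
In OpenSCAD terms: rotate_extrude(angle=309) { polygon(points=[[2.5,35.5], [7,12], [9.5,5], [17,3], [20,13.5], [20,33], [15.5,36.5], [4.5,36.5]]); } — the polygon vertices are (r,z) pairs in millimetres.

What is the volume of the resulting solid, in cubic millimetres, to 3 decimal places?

Volume = 29896.694 mm³

Profile (r,z), 8 vertices: (2.5,35.5) (7,12) (9.5,5) (17,3) (20,13.5) (20,33) (15.5,36.5) (4.5,36.5)
edge 0: (2.5,35.5)→(7,12)  cross = 2.5·12 − 7·35.5 = -218.5000; (r_i+r_j)·cross = 9.5·-218.5000 = -2075.7500
edge 1: (7,12)→(9.5,5)  cross = 7·5 − 9.5·12 = -79.0000; (r_i+r_j)·cross = 16.5·-79.0000 = -1303.5000
edge 2: (9.5,5)→(17,3)  cross = 9.5·3 − 17·5 = -56.5000; (r_i+r_j)·cross = 26.5·-56.5000 = -1497.2500
edge 3: (17,3)→(20,13.5)  cross = 17·13.5 − 20·3 = 169.5000; (r_i+r_j)·cross = 37·169.5000 = 6271.5000
edge 4: (20,13.5)→(20,33)  cross = 20·33 − 20·13.5 = 390.0000; (r_i+r_j)·cross = 40·390.0000 = 15600.0000
edge 5: (20,33)→(15.5,36.5)  cross = 20·36.5 − 15.5·33 = 218.5000; (r_i+r_j)·cross = 35.5·218.5000 = 7756.7500
edge 6: (15.5,36.5)→(4.5,36.5)  cross = 15.5·36.5 − 4.5·36.5 = 401.5000; (r_i+r_j)·cross = 20·401.5000 = 8030.0000
edge 7: (4.5,36.5)→(2.5,35.5)  cross = 4.5·35.5 − 2.5·36.5 = 68.5000; (r_i+r_j)·cross = 7·68.5000 = 479.5000
Σcross = 894.0000 → A = |Σcross|/2 = 447.0000 mm²
Σ(r_i+r_j)·cross = 33261.2500 → first moment M = |Σ|/6 = 5543.5417
R_c = M/A = 5543.5417/447.0000 = 12.4017 mm
θ = 309° = 5.393067 rad
V = θ·R_c·A = 5.393067·12.4017·447.0000 = 29896.694 mm³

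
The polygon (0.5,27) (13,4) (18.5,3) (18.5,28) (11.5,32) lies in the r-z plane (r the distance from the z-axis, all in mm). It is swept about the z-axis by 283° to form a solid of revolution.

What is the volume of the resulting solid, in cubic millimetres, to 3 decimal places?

Profile (r,z), 5 vertices: (0.5,27) (13,4) (18.5,3) (18.5,28) (11.5,32)
edge 0: (0.5,27)→(13,4)  cross = 0.5·4 − 13·27 = -349.0000; (r_i+r_j)·cross = 13.5·-349.0000 = -4711.5000
edge 1: (13,4)→(18.5,3)  cross = 13·3 − 18.5·4 = -35.0000; (r_i+r_j)·cross = 31.5·-35.0000 = -1102.5000
edge 2: (18.5,3)→(18.5,28)  cross = 18.5·28 − 18.5·3 = 462.5000; (r_i+r_j)·cross = 37·462.5000 = 17112.5000
edge 3: (18.5,28)→(11.5,32)  cross = 18.5·32 − 11.5·28 = 270.0000; (r_i+r_j)·cross = 30·270.0000 = 8100.0000
edge 4: (11.5,32)→(0.5,27)  cross = 11.5·27 − 0.5·32 = 294.5000; (r_i+r_j)·cross = 12·294.5000 = 3534.0000
Σcross = 643.0000 → A = |Σcross|/2 = 321.5000 mm²
Σ(r_i+r_j)·cross = 22932.5000 → first moment M = |Σ|/6 = 3822.0833
R_c = M/A = 3822.0833/321.5000 = 11.8883 mm
θ = 283° = 4.939282 rad
V = θ·R_c·A = 4.939282·11.8883·321.5000 = 18878.347 mm³

Volume = 18878.347 mm³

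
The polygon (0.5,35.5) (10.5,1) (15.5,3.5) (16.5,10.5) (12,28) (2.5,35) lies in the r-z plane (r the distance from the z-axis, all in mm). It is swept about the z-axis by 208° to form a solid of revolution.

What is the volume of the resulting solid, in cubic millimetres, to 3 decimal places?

Volume = 8883.610 mm³

Profile (r,z), 6 vertices: (0.5,35.5) (10.5,1) (15.5,3.5) (16.5,10.5) (12,28) (2.5,35)
edge 0: (0.5,35.5)→(10.5,1)  cross = 0.5·1 − 10.5·35.5 = -372.2500; (r_i+r_j)·cross = 11·-372.2500 = -4094.7500
edge 1: (10.5,1)→(15.5,3.5)  cross = 10.5·3.5 − 15.5·1 = 21.2500; (r_i+r_j)·cross = 26·21.2500 = 552.5000
edge 2: (15.5,3.5)→(16.5,10.5)  cross = 15.5·10.5 − 16.5·3.5 = 105.0000; (r_i+r_j)·cross = 32·105.0000 = 3360.0000
edge 3: (16.5,10.5)→(12,28)  cross = 16.5·28 − 12·10.5 = 336.0000; (r_i+r_j)·cross = 28.5·336.0000 = 9576.0000
edge 4: (12,28)→(2.5,35)  cross = 12·35 − 2.5·28 = 350.0000; (r_i+r_j)·cross = 14.5·350.0000 = 5075.0000
edge 5: (2.5,35)→(0.5,35.5)  cross = 2.5·35.5 − 0.5·35 = 71.2500; (r_i+r_j)·cross = 3·71.2500 = 213.7500
Σcross = 511.2500 → A = |Σcross|/2 = 255.6250 mm²
Σ(r_i+r_j)·cross = 14682.5000 → first moment M = |Σ|/6 = 2447.0833
R_c = M/A = 2447.0833/255.6250 = 9.5729 mm
θ = 208° = 3.630285 rad
V = θ·R_c·A = 3.630285·9.5729·255.6250 = 8883.610 mm³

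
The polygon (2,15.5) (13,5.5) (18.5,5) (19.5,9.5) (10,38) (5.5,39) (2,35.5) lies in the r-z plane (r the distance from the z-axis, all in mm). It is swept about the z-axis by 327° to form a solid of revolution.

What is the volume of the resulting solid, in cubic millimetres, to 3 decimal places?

Profile (r,z), 7 vertices: (2,15.5) (13,5.5) (18.5,5) (19.5,9.5) (10,38) (5.5,39) (2,35.5)
edge 0: (2,15.5)→(13,5.5)  cross = 2·5.5 − 13·15.5 = -190.5000; (r_i+r_j)·cross = 15·-190.5000 = -2857.5000
edge 1: (13,5.5)→(18.5,5)  cross = 13·5 − 18.5·5.5 = -36.7500; (r_i+r_j)·cross = 31.5·-36.7500 = -1157.6250
edge 2: (18.5,5)→(19.5,9.5)  cross = 18.5·9.5 − 19.5·5 = 78.2500; (r_i+r_j)·cross = 38·78.2500 = 2973.5000
edge 3: (19.5,9.5)→(10,38)  cross = 19.5·38 − 10·9.5 = 646.0000; (r_i+r_j)·cross = 29.5·646.0000 = 19057.0000
edge 4: (10,38)→(5.5,39)  cross = 10·39 − 5.5·38 = 181.0000; (r_i+r_j)·cross = 15.5·181.0000 = 2805.5000
edge 5: (5.5,39)→(2,35.5)  cross = 5.5·35.5 − 2·39 = 117.2500; (r_i+r_j)·cross = 7.5·117.2500 = 879.3750
edge 6: (2,35.5)→(2,15.5)  cross = 2·15.5 − 2·35.5 = -40.0000; (r_i+r_j)·cross = 4·-40.0000 = -160.0000
Σcross = 755.2500 → A = |Σcross|/2 = 377.6250 mm²
Σ(r_i+r_j)·cross = 21540.2500 → first moment M = |Σ|/6 = 3590.0417
R_c = M/A = 3590.0417/377.6250 = 9.5069 mm
θ = 327° = 5.707227 rad
V = θ·R_c·A = 5.707227·9.5069·377.6250 = 20489.181 mm³

Volume = 20489.181 mm³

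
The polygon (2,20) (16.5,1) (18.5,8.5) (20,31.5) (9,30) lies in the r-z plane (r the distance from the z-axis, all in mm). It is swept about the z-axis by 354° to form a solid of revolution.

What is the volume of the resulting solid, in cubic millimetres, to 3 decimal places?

Profile (r,z), 5 vertices: (2,20) (16.5,1) (18.5,8.5) (20,31.5) (9,30)
edge 0: (2,20)→(16.5,1)  cross = 2·1 − 16.5·20 = -328.0000; (r_i+r_j)·cross = 18.5·-328.0000 = -6068.0000
edge 1: (16.5,1)→(18.5,8.5)  cross = 16.5·8.5 − 18.5·1 = 121.7500; (r_i+r_j)·cross = 35·121.7500 = 4261.2500
edge 2: (18.5,8.5)→(20,31.5)  cross = 18.5·31.5 − 20·8.5 = 412.7500; (r_i+r_j)·cross = 38.5·412.7500 = 15890.8750
edge 3: (20,31.5)→(9,30)  cross = 20·30 − 9·31.5 = 316.5000; (r_i+r_j)·cross = 29·316.5000 = 9178.5000
edge 4: (9,30)→(2,20)  cross = 9·20 − 2·30 = 120.0000; (r_i+r_j)·cross = 11·120.0000 = 1320.0000
Σcross = 643.0000 → A = |Σcross|/2 = 321.5000 mm²
Σ(r_i+r_j)·cross = 24582.6250 → first moment M = |Σ|/6 = 4097.1042
R_c = M/A = 4097.1042/321.5000 = 12.7437 mm
θ = 354° = 6.178466 rad
V = θ·R_c·A = 6.178466·12.7437·321.5000 = 25313.817 mm³

Volume = 25313.817 mm³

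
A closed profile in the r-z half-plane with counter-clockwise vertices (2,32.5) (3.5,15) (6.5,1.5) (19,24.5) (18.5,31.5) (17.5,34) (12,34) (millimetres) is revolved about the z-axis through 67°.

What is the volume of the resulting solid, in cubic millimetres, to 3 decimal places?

Profile (r,z), 7 vertices: (2,32.5) (3.5,15) (6.5,1.5) (19,24.5) (18.5,31.5) (17.5,34) (12,34)
edge 0: (2,32.5)→(3.5,15)  cross = 2·15 − 3.5·32.5 = -83.7500; (r_i+r_j)·cross = 5.5·-83.7500 = -460.6250
edge 1: (3.5,15)→(6.5,1.5)  cross = 3.5·1.5 − 6.5·15 = -92.2500; (r_i+r_j)·cross = 10·-92.2500 = -922.5000
edge 2: (6.5,1.5)→(19,24.5)  cross = 6.5·24.5 − 19·1.5 = 130.7500; (r_i+r_j)·cross = 25.5·130.7500 = 3334.1250
edge 3: (19,24.5)→(18.5,31.5)  cross = 19·31.5 − 18.5·24.5 = 145.2500; (r_i+r_j)·cross = 37.5·145.2500 = 5446.8750
edge 4: (18.5,31.5)→(17.5,34)  cross = 18.5·34 − 17.5·31.5 = 77.7500; (r_i+r_j)·cross = 36·77.7500 = 2799.0000
edge 5: (17.5,34)→(12,34)  cross = 17.5·34 − 12·34 = 187.0000; (r_i+r_j)·cross = 29.5·187.0000 = 5516.5000
edge 6: (12,34)→(2,32.5)  cross = 12·32.5 − 2·34 = 322.0000; (r_i+r_j)·cross = 14·322.0000 = 4508.0000
Σcross = 686.7500 → A = |Σcross|/2 = 343.3750 mm²
Σ(r_i+r_j)·cross = 20221.3750 → first moment M = |Σ|/6 = 3370.2292
R_c = M/A = 3370.2292/343.3750 = 9.8150 mm
θ = 67° = 1.169371 rad
V = θ·R_c·A = 1.169371·9.8150·343.3750 = 3941.047 mm³

Volume = 3941.047 mm³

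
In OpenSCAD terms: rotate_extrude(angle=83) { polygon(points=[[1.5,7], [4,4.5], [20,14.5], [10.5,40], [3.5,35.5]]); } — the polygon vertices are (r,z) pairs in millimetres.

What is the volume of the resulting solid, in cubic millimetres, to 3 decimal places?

Profile (r,z), 5 vertices: (1.5,7) (4,4.5) (20,14.5) (10.5,40) (3.5,35.5)
edge 0: (1.5,7)→(4,4.5)  cross = 1.5·4.5 − 4·7 = -21.2500; (r_i+r_j)·cross = 5.5·-21.2500 = -116.8750
edge 1: (4,4.5)→(20,14.5)  cross = 4·14.5 − 20·4.5 = -32.0000; (r_i+r_j)·cross = 24·-32.0000 = -768.0000
edge 2: (20,14.5)→(10.5,40)  cross = 20·40 − 10.5·14.5 = 647.7500; (r_i+r_j)·cross = 30.5·647.7500 = 19756.3750
edge 3: (10.5,40)→(3.5,35.5)  cross = 10.5·35.5 − 3.5·40 = 232.7500; (r_i+r_j)·cross = 14·232.7500 = 3258.5000
edge 4: (3.5,35.5)→(1.5,7)  cross = 3.5·7 − 1.5·35.5 = -28.7500; (r_i+r_j)·cross = 5·-28.7500 = -143.7500
Σcross = 798.5000 → A = |Σcross|/2 = 399.2500 mm²
Σ(r_i+r_j)·cross = 21986.2500 → first moment M = |Σ|/6 = 3664.3750
R_c = M/A = 3664.3750/399.2500 = 9.1781 mm
θ = 83° = 1.448623 rad
V = θ·R_c·A = 1.448623·9.1781·399.2500 = 5308.299 mm³

Volume = 5308.299 mm³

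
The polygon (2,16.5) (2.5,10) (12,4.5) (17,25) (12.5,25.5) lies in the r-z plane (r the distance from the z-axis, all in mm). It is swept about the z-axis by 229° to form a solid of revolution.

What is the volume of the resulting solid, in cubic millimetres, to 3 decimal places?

Profile (r,z), 5 vertices: (2,16.5) (2.5,10) (12,4.5) (17,25) (12.5,25.5)
edge 0: (2,16.5)→(2.5,10)  cross = 2·10 − 2.5·16.5 = -21.2500; (r_i+r_j)·cross = 4.5·-21.2500 = -95.6250
edge 1: (2.5,10)→(12,4.5)  cross = 2.5·4.5 − 12·10 = -108.7500; (r_i+r_j)·cross = 14.5·-108.7500 = -1576.8750
edge 2: (12,4.5)→(17,25)  cross = 12·25 − 17·4.5 = 223.5000; (r_i+r_j)·cross = 29·223.5000 = 6481.5000
edge 3: (17,25)→(12.5,25.5)  cross = 17·25.5 − 12.5·25 = 121.0000; (r_i+r_j)·cross = 29.5·121.0000 = 3569.5000
edge 4: (12.5,25.5)→(2,16.5)  cross = 12.5·16.5 − 2·25.5 = 155.2500; (r_i+r_j)·cross = 14.5·155.2500 = 2251.1250
Σcross = 369.7500 → A = |Σcross|/2 = 184.8750 mm²
Σ(r_i+r_j)·cross = 10629.6250 → first moment M = |Σ|/6 = 1771.6042
R_c = M/A = 1771.6042/184.8750 = 9.5827 mm
θ = 229° = 3.996804 rad
V = θ·R_c·A = 3.996804·9.5827·184.8750 = 7080.755 mm³

Volume = 7080.755 mm³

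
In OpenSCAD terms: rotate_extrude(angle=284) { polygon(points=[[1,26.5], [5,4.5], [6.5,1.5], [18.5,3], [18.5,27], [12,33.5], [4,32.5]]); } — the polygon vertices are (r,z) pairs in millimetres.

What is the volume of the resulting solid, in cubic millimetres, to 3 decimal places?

Volume = 23699.390 mm³

Profile (r,z), 7 vertices: (1,26.5) (5,4.5) (6.5,1.5) (18.5,3) (18.5,27) (12,33.5) (4,32.5)
edge 0: (1,26.5)→(5,4.5)  cross = 1·4.5 − 5·26.5 = -128.0000; (r_i+r_j)·cross = 6·-128.0000 = -768.0000
edge 1: (5,4.5)→(6.5,1.5)  cross = 5·1.5 − 6.5·4.5 = -21.7500; (r_i+r_j)·cross = 11.5·-21.7500 = -250.1250
edge 2: (6.5,1.5)→(18.5,3)  cross = 6.5·3 − 18.5·1.5 = -8.2500; (r_i+r_j)·cross = 25·-8.2500 = -206.2500
edge 3: (18.5,3)→(18.5,27)  cross = 18.5·27 − 18.5·3 = 444.0000; (r_i+r_j)·cross = 37·444.0000 = 16428.0000
edge 4: (18.5,27)→(12,33.5)  cross = 18.5·33.5 − 12·27 = 295.7500; (r_i+r_j)·cross = 30.5·295.7500 = 9020.3750
edge 5: (12,33.5)→(4,32.5)  cross = 12·32.5 − 4·33.5 = 256.0000; (r_i+r_j)·cross = 16·256.0000 = 4096.0000
edge 6: (4,32.5)→(1,26.5)  cross = 4·26.5 − 1·32.5 = 73.5000; (r_i+r_j)·cross = 5·73.5000 = 367.5000
Σcross = 911.2500 → A = |Σcross|/2 = 455.6250 mm²
Σ(r_i+r_j)·cross = 28687.5000 → first moment M = |Σ|/6 = 4781.2500
R_c = M/A = 4781.2500/455.6250 = 10.4938 mm
θ = 284° = 4.956735 rad
V = θ·R_c·A = 4.956735·10.4938·455.6250 = 23699.390 mm³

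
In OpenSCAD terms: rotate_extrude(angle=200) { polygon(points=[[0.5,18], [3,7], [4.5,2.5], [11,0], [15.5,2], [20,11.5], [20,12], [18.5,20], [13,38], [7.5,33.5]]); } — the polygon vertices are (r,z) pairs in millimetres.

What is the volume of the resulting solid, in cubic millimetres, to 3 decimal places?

Profile (r,z), 10 vertices: (0.5,18) (3,7) (4.5,2.5) (11,0) (15.5,2) (20,11.5) (20,12) (18.5,20) (13,38) (7.5,33.5)
edge 0: (0.5,18)→(3,7)  cross = 0.5·7 − 3·18 = -50.5000; (r_i+r_j)·cross = 3.5·-50.5000 = -176.7500
edge 1: (3,7)→(4.5,2.5)  cross = 3·2.5 − 4.5·7 = -24.0000; (r_i+r_j)·cross = 7.5·-24.0000 = -180.0000
edge 2: (4.5,2.5)→(11,0)  cross = 4.5·0 − 11·2.5 = -27.5000; (r_i+r_j)·cross = 15.5·-27.5000 = -426.2500
edge 3: (11,0)→(15.5,2)  cross = 11·2 − 15.5·0 = 22.0000; (r_i+r_j)·cross = 26.5·22.0000 = 583.0000
edge 4: (15.5,2)→(20,11.5)  cross = 15.5·11.5 − 20·2 = 138.2500; (r_i+r_j)·cross = 35.5·138.2500 = 4907.8750
edge 5: (20,11.5)→(20,12)  cross = 20·12 − 20·11.5 = 10.0000; (r_i+r_j)·cross = 40·10.0000 = 400.0000
edge 6: (20,12)→(18.5,20)  cross = 20·20 − 18.5·12 = 178.0000; (r_i+r_j)·cross = 38.5·178.0000 = 6853.0000
edge 7: (18.5,20)→(13,38)  cross = 18.5·38 − 13·20 = 443.0000; (r_i+r_j)·cross = 31.5·443.0000 = 13954.5000
edge 8: (13,38)→(7.5,33.5)  cross = 13·33.5 − 7.5·38 = 150.5000; (r_i+r_j)·cross = 20.5·150.5000 = 3085.2500
edge 9: (7.5,33.5)→(0.5,18)  cross = 7.5·18 − 0.5·33.5 = 118.2500; (r_i+r_j)·cross = 8·118.2500 = 946.0000
Σcross = 958.0000 → A = |Σcross|/2 = 479.0000 mm²
Σ(r_i+r_j)·cross = 29946.6250 → first moment M = |Σ|/6 = 4991.1042
R_c = M/A = 4991.1042/479.0000 = 10.4198 mm
θ = 200° = 3.490659 rad
V = θ·R_c·A = 3.490659·10.4198·479.0000 = 17422.240 mm³

Volume = 17422.240 mm³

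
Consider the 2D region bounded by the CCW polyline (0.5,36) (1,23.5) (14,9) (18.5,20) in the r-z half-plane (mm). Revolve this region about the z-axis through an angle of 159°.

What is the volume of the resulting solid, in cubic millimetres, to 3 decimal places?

Volume = 5233.962 mm³

Profile (r,z), 4 vertices: (0.5,36) (1,23.5) (14,9) (18.5,20)
edge 0: (0.5,36)→(1,23.5)  cross = 0.5·23.5 − 1·36 = -24.2500; (r_i+r_j)·cross = 1.5·-24.2500 = -36.3750
edge 1: (1,23.5)→(14,9)  cross = 1·9 − 14·23.5 = -320.0000; (r_i+r_j)·cross = 15·-320.0000 = -4800.0000
edge 2: (14,9)→(18.5,20)  cross = 14·20 − 18.5·9 = 113.5000; (r_i+r_j)·cross = 32.5·113.5000 = 3688.7500
edge 3: (18.5,20)→(0.5,36)  cross = 18.5·36 − 0.5·20 = 656.0000; (r_i+r_j)·cross = 19·656.0000 = 12464.0000
Σcross = 425.2500 → A = |Σcross|/2 = 212.6250 mm²
Σ(r_i+r_j)·cross = 11316.3750 → first moment M = |Σ|/6 = 1886.0625
R_c = M/A = 1886.0625/212.6250 = 8.8704 mm
θ = 159° = 2.775074 rad
V = θ·R_c·A = 2.775074·8.8704·212.6250 = 5233.962 mm³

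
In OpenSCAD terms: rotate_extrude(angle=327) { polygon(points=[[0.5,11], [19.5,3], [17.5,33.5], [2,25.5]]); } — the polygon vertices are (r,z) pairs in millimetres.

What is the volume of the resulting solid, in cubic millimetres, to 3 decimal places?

Profile (r,z), 4 vertices: (0.5,11) (19.5,3) (17.5,33.5) (2,25.5)
edge 0: (0.5,11)→(19.5,3)  cross = 0.5·3 − 19.5·11 = -213.0000; (r_i+r_j)·cross = 20·-213.0000 = -4260.0000
edge 1: (19.5,3)→(17.5,33.5)  cross = 19.5·33.5 − 17.5·3 = 600.7500; (r_i+r_j)·cross = 37·600.7500 = 22227.7500
edge 2: (17.5,33.5)→(2,25.5)  cross = 17.5·25.5 − 2·33.5 = 379.2500; (r_i+r_j)·cross = 19.5·379.2500 = 7395.3750
edge 3: (2,25.5)→(0.5,11)  cross = 2·11 − 0.5·25.5 = 9.2500; (r_i+r_j)·cross = 2.5·9.2500 = 23.1250
Σcross = 776.2500 → A = |Σcross|/2 = 388.1250 mm²
Σ(r_i+r_j)·cross = 25386.2500 → first moment M = |Σ|/6 = 4231.0417
R_c = M/A = 4231.0417/388.1250 = 10.9012 mm
θ = 327° = 5.707227 rad
V = θ·R_c·A = 5.707227·10.9012·388.1250 = 24147.514 mm³

Volume = 24147.514 mm³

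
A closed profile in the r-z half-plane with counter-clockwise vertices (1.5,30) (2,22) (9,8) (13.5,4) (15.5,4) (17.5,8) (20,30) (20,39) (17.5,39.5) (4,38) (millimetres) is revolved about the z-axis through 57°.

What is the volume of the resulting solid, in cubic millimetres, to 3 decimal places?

Profile (r,z), 10 vertices: (1.5,30) (2,22) (9,8) (13.5,4) (15.5,4) (17.5,8) (20,30) (20,39) (17.5,39.5) (4,38)
edge 0: (1.5,30)→(2,22)  cross = 1.5·22 − 2·30 = -27.0000; (r_i+r_j)·cross = 3.5·-27.0000 = -94.5000
edge 1: (2,22)→(9,8)  cross = 2·8 − 9·22 = -182.0000; (r_i+r_j)·cross = 11·-182.0000 = -2002.0000
edge 2: (9,8)→(13.5,4)  cross = 9·4 − 13.5·8 = -72.0000; (r_i+r_j)·cross = 22.5·-72.0000 = -1620.0000
edge 3: (13.5,4)→(15.5,4)  cross = 13.5·4 − 15.5·4 = -8.0000; (r_i+r_j)·cross = 29·-8.0000 = -232.0000
edge 4: (15.5,4)→(17.5,8)  cross = 15.5·8 − 17.5·4 = 54.0000; (r_i+r_j)·cross = 33·54.0000 = 1782.0000
edge 5: (17.5,8)→(20,30)  cross = 17.5·30 − 20·8 = 365.0000; (r_i+r_j)·cross = 37.5·365.0000 = 13687.5000
edge 6: (20,30)→(20,39)  cross = 20·39 − 20·30 = 180.0000; (r_i+r_j)·cross = 40·180.0000 = 7200.0000
edge 7: (20,39)→(17.5,39.5)  cross = 20·39.5 − 17.5·39 = 107.5000; (r_i+r_j)·cross = 37.5·107.5000 = 4031.2500
edge 8: (17.5,39.5)→(4,38)  cross = 17.5·38 − 4·39.5 = 507.0000; (r_i+r_j)·cross = 21.5·507.0000 = 10900.5000
edge 9: (4,38)→(1.5,30)  cross = 4·30 − 1.5·38 = 63.0000; (r_i+r_j)·cross = 5.5·63.0000 = 346.5000
Σcross = 987.5000 → A = |Σcross|/2 = 493.7500 mm²
Σ(r_i+r_j)·cross = 33999.2500 → first moment M = |Σ|/6 = 5666.5417
R_c = M/A = 5666.5417/493.7500 = 11.4765 mm
θ = 57° = 0.994838 rad
V = θ·R_c·A = 0.994838·11.4765·493.7500 = 5637.289 mm³

Volume = 5637.289 mm³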